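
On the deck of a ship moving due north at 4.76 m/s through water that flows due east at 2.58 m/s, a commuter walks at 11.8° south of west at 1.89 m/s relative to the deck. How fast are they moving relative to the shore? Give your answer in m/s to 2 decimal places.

In east/north components (m/s): commuter relative to ship = (-1.850, -0.386); ship relative to water = (0.000, 4.760); water relative to ground = (2.580, 0.000).
Sum = (0.730, 4.374) m/s.
Speed = |(0.730, 4.374)| = 4.434 m/s.

4.43 m/s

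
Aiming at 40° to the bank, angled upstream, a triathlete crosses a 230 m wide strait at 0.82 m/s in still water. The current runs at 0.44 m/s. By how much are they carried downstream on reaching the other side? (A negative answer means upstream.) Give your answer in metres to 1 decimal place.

Perpendicular speed = 0.527 m/s; crossing time = 230 / 0.527 = 436.362 s.
Net downstream speed = -0.188 m/s.
Drift = -0.188 × 436.362 = -82.104 m (upstream).

-82.1 m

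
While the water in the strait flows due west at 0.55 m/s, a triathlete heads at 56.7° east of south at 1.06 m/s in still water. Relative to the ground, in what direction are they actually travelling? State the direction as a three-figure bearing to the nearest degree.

150°

Taking east as x and north as y: velocity relative to the water = (0.886, -0.582) m/s; the water relative to ground = (-0.550, 0.000) m/s.
Velocity relative to ground = (0.886, -0.582) + (-0.550, 0.000) = (0.336, -0.582) m/s.
Bearing = atan2(0.34, -0.58) = 150.00° clockwise from north.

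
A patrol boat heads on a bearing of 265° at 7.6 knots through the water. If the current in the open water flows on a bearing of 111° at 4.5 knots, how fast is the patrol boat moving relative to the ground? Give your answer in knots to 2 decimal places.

4.07 knots

Taking east as x and north as y: velocity relative to the water = (-7.571, -0.662) knots; the water relative to ground = (4.201, -1.613) knots.
Velocity relative to ground = (-7.571, -0.662) + (4.201, -1.613) = (-3.370, -2.275) knots.
Speed = |(-3.370, -2.275)| = 4.066 knots.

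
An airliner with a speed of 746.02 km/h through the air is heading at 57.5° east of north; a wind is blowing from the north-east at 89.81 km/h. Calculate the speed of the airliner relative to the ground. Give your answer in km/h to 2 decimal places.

Taking east as x and north as y: velocity relative to the air = (629.187, 400.836) km/h; the air relative to ground = (-63.505, -63.505) km/h.
Velocity relative to ground = (629.187, 400.836) + (-63.505, -63.505) = (565.682, 337.331) km/h.
Speed = |(565.682, 337.331)| = 658.626 km/h.

658.63 km/h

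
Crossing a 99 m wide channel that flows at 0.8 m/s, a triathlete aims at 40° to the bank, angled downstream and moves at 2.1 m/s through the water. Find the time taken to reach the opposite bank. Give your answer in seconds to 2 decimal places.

73.34 s

The component of the triathlete's velocity perpendicular to the bank is 2.1 × sin 40° = 1.350 m/s.
The current is parallel to the bank, so it does not affect the crossing time.
Time = 99 / 1.350 = 73.341 s.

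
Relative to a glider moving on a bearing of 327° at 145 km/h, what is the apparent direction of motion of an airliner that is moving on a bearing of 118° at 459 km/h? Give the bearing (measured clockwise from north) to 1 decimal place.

Taking east as x and north as y: airliner velocity = (405.273, -215.487) km/h; glider velocity = (-78.973, 121.607) km/h.
Velocity of airliner relative to glider = (405.273, -215.487) − (-78.973, 121.607) = (484.246, -337.095) km/h.
Bearing = atan2(484.25, -337.09) = 124.84° clockwise from north.

124.8°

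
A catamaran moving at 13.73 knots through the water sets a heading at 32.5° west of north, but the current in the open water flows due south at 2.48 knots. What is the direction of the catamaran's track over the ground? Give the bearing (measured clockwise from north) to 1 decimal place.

321.0°

Taking east as x and north as y: velocity relative to the water = (-7.377, 11.580) knots; the water relative to ground = (0.000, -2.480) knots.
Velocity relative to ground = (-7.377, 11.580) + (0.000, -2.480) = (-7.377, 9.100) knots.
Bearing = atan2(-7.38, 9.10) = 320.97° clockwise from north.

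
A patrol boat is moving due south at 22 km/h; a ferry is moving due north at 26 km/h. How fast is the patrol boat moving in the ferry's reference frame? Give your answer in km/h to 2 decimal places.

48.00 km/h

Taking east as x and north as y: patrol boat velocity = (0.000, -22.000) km/h; ferry velocity = (0.000, 26.000) km/h.
Velocity of patrol boat relative to ferry = (0.000, -22.000) − (0.000, 26.000) = (0.000, -48.000) km/h.
Magnitude = |(0.000, -48.000)| = 48.000 km/h.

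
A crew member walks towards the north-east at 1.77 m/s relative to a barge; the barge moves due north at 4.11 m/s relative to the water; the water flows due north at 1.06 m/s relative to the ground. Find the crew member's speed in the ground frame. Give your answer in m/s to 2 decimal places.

In east/north components (m/s): crew member relative to barge = (1.252, 1.252); barge relative to water = (0.000, 4.110); water relative to ground = (0.000, 1.060).
Sum = (1.252, 6.422) m/s.
Speed = |(1.252, 6.422)| = 6.542 m/s.

6.54 m/s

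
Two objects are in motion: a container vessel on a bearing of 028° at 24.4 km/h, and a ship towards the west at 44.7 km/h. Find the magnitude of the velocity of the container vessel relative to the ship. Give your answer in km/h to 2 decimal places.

60.15 km/h

Taking east as x and north as y: container vessel velocity = (11.455, 21.544) km/h; ship velocity = (-44.700, 0.000) km/h.
Velocity of container vessel relative to ship = (11.455, 21.544) − (-44.700, 0.000) = (56.155, 21.544) km/h.
Magnitude = |(56.155, 21.544)| = 60.146 km/h.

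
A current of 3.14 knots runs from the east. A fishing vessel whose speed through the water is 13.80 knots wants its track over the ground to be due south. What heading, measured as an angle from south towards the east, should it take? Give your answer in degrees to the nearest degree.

The current pushes perpendicular to the desired track; the heading must have a component into the current equal to 3.14 knots: 13.80 sin θ = 3.14.
sin θ = 0.2275, so θ = 13.152°.

13°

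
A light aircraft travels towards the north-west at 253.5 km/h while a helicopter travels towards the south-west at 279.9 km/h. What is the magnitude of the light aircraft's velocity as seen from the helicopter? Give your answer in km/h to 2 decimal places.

Taking east as x and north as y: light aircraft velocity = (-179.252, 179.252) km/h; helicopter velocity = (-197.919, -197.919) km/h.
Velocity of light aircraft relative to helicopter = (-179.252, 179.252) − (-197.919, -197.919) = (18.668, 377.171) km/h.
Magnitude = |(18.668, 377.171)| = 377.632 km/h.

377.63 km/h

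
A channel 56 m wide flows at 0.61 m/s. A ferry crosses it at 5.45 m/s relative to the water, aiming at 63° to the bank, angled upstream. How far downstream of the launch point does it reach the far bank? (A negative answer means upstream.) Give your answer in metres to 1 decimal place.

-21.5 m

Perpendicular speed = 4.856 m/s; crossing time = 56 / 4.856 = 11.532 s.
Net downstream speed = -1.864 m/s.
Drift = -1.864 × 11.532 = -21.499 m (upstream).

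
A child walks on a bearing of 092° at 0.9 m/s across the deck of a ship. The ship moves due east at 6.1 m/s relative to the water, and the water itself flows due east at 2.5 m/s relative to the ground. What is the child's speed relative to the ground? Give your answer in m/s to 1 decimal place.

In east/north components (m/s): child relative to ship = (0.899, -0.031); ship relative to water = (6.100, 0.000); water relative to ground = (2.500, 0.000).
Sum = (9.499, -0.031) m/s.
Speed = |(9.499, -0.031)| = 9.500 m/s.

9.5 m/s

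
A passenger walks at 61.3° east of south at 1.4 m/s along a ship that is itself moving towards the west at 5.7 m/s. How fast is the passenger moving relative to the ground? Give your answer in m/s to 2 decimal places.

Taking east as x and north as y: ship velocity = (-5.700, 0.000) m/s; passenger velocity relative to ship = (1.228, -0.672) m/s.
Velocity relative to ground = (-5.700, 0.000) + (1.228, -0.672) = (-4.472, -0.672) m/s.
Speed = |(-4.472, -0.672)| = 4.522 m/s.

4.52 m/s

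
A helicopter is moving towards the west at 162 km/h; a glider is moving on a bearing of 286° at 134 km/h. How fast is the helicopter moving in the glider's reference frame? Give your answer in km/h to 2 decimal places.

49.66 km/h

Taking east as x and north as y: helicopter velocity = (-162.000, 0.000) km/h; glider velocity = (-128.809, 36.935) km/h.
Velocity of helicopter relative to glider = (-162.000, 0.000) − (-128.809, 36.935) = (-33.191, -36.935) km/h.
Magnitude = |(-33.191, -36.935)| = 49.657 km/h.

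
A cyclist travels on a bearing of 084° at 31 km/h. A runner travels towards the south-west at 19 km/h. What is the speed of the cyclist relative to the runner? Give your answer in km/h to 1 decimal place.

Taking east as x and north as y: cyclist velocity = (30.830, 3.240) km/h; runner velocity = (-13.435, -13.435) km/h.
Velocity of cyclist relative to runner = (30.830, 3.240) − (-13.435, -13.435) = (44.265, 16.675) km/h.
Magnitude = |(44.265, 16.675)| = 47.302 km/h.

47.3 km/h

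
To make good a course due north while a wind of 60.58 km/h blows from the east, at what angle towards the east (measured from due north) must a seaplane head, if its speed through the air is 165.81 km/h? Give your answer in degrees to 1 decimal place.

The wind pushes perpendicular to the desired track; the heading must have a component into the wind equal to 60.58 km/h: 165.81 sin θ = 60.58.
sin θ = 0.3654, so θ = 21.430°.

21.4°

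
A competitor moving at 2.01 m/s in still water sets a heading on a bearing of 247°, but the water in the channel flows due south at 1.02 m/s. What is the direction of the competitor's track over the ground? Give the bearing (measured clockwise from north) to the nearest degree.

Taking east as x and north as y: velocity relative to the water = (-1.850, -0.785) m/s; the water relative to ground = (0.000, -1.020) m/s.
Velocity relative to ground = (-1.850, -0.785) + (0.000, -1.020) = (-1.850, -1.805) m/s.
Bearing = atan2(-1.85, -1.81) = 225.70° clockwise from north.

226°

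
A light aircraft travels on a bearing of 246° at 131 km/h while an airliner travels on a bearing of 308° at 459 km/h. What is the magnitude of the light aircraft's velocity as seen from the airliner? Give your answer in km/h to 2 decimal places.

Taking east as x and north as y: light aircraft velocity = (-119.674, -53.283) km/h; airliner velocity = (-361.697, 282.589) km/h.
Velocity of light aircraft relative to airliner = (-119.674, -53.283) − (-361.697, 282.589) = (242.022, -335.871) km/h.
Magnitude = |(242.022, -335.871)| = 413.986 km/h.

413.99 km/h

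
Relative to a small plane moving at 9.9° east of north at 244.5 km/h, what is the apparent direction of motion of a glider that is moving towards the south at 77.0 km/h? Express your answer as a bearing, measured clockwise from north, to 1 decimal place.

187.5°

Taking east as x and north as y: glider velocity = (0.000, -77.000) km/h; small plane velocity = (42.037, 240.859) km/h.
Velocity of glider relative to small plane = (0.000, -77.000) − (42.037, 240.859) = (-42.037, -317.859) km/h.
Bearing = atan2(-42.04, -317.86) = 187.53° clockwise from north.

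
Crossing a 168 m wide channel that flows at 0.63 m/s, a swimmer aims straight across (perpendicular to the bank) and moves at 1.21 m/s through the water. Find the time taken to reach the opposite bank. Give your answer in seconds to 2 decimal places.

The component of the swimmer's velocity perpendicular to the bank is 1.21 m/s.
Only the cross-stream component determines the crossing time; the current contributes nothing perpendicular to the bank.
Time = 168 / 1.210 = 138.843 s.

138.84 s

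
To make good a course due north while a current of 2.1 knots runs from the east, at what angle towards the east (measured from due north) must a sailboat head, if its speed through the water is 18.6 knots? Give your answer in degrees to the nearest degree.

The current pushes perpendicular to the desired track; the heading must have a component into the current equal to 2.1 knots: 18.6 sin θ = 2.1.
sin θ = 0.1129, so θ = 6.483°.

6°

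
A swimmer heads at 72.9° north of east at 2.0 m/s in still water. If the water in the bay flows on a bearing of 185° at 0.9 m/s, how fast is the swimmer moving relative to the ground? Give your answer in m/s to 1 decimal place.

Taking east as x and north as y: velocity relative to the water = (0.588, 1.912) m/s; the water relative to ground = (-0.078, -0.897) m/s.
Velocity relative to ground = (0.588, 1.912) + (-0.078, -0.897) = (0.510, 1.015) m/s.
Speed = |(0.510, 1.015)| = 1.136 m/s.

1.1 m/s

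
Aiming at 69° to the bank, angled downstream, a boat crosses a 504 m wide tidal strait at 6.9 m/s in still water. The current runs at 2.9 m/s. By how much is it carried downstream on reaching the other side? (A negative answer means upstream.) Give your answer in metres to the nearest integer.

420 m

Perpendicular speed = 6.442 m/s; crossing time = 504 / 6.442 = 78.240 s.
Net downstream speed = 5.373 m/s.
Drift = 5.373 × 78.240 = 420.364 m (downstream).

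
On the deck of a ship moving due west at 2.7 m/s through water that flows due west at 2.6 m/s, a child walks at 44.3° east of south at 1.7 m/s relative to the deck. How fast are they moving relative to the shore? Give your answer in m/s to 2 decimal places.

In east/north components (m/s): child relative to ship = (1.187, -1.217); ship relative to water = (-2.700, 0.000); water relative to ground = (-2.600, 0.000).
Sum = (-4.113, -1.217) m/s.
Speed = |(-4.113, -1.217)| = 4.289 m/s.

4.29 m/s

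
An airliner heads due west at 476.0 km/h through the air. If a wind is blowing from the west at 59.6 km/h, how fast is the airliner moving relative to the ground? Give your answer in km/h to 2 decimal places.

Taking east as x and north as y: velocity relative to the air = (-476.000, 0.000) km/h; the air relative to ground = (59.600, 0.000) km/h.
Velocity relative to ground = (-476.000, 0.000) + (59.600, 0.000) = (-416.400, 0.000) km/h.
Speed = |(-416.400, 0.000)| = 416.400 km/h.

416.40 km/h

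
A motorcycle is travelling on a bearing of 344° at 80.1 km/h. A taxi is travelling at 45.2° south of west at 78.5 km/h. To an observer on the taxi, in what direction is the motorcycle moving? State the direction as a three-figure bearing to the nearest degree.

014°

Taking east as x and north as y: motorcycle velocity = (-22.079, 76.997) km/h; taxi velocity = (-55.314, -55.701) km/h.
Velocity of motorcycle relative to taxi = (-22.079, 76.997) − (-55.314, -55.701) = (33.235, 132.698) km/h.
Bearing = atan2(33.24, 132.70) = 14.06° clockwise from north.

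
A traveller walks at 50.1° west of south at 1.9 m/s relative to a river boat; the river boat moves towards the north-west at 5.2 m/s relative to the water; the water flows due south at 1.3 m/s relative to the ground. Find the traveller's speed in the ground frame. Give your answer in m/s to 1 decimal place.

In east/north components (m/s): traveller relative to river boat = (-1.458, -1.219); river boat relative to water = (-3.677, 3.677); water relative to ground = (0.000, -1.300).
Sum = (-5.135, 1.158) m/s.
Speed = |(-5.135, 1.158)| = 5.264 m/s.

5.3 m/s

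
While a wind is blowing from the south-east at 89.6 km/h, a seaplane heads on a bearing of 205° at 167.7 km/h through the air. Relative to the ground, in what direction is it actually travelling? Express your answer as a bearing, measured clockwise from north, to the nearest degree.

237°

Taking east as x and north as y: velocity relative to the air = (-70.873, -151.988) km/h; the air relative to ground = (-63.357, 63.357) km/h.
Velocity relative to ground = (-70.873, -151.988) + (-63.357, 63.357) = (-134.230, -88.631) km/h.
Bearing = atan2(-134.23, -88.63) = 236.56° clockwise from north.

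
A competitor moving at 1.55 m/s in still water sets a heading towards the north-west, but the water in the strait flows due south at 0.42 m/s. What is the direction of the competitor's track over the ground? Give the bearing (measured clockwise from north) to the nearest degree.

Taking east as x and north as y: velocity relative to the water = (-1.096, 1.096) m/s; the water relative to ground = (0.000, -0.420) m/s.
Velocity relative to ground = (-1.096, 1.096) + (0.000, -0.420) = (-1.096, 0.676) m/s.
Bearing = atan2(-1.10, 0.68) = 301.67° clockwise from north.

302°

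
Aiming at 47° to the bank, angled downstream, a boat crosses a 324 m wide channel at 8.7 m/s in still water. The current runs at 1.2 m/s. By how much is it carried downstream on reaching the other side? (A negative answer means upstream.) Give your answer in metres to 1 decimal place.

Perpendicular speed = 6.363 m/s; crossing time = 324 / 6.363 = 50.921 s.
Net downstream speed = 7.133 m/s.
Drift = 7.133 × 50.921 = 363.240 m (downstream).

363.2 m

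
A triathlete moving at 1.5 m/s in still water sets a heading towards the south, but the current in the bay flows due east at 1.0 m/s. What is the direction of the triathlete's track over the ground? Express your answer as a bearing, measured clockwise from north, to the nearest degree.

Taking east as x and north as y: velocity relative to the water = (0.000, -1.500) m/s; the water relative to ground = (1.000, 0.000) m/s.
Velocity relative to ground = (0.000, -1.500) + (1.000, 0.000) = (1.000, -1.500) m/s.
Bearing = atan2(1.00, -1.50) = 146.31° clockwise from north.

146°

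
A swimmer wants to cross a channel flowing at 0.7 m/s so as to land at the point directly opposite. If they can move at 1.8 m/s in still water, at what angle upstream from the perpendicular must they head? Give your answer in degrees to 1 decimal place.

22.9°

To cancel the current, the upstream component of the swimmer's velocity must equal the flow: 1.8 sin θ = 0.7.
sin θ = 0.7 / 1.8 = 0.3889.
θ = arcsin(0.3889) = 22.885°.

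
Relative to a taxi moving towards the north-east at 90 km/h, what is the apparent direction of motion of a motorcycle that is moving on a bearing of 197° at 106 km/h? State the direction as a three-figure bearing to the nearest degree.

Taking east as x and north as y: motorcycle velocity = (-30.991, -101.368) km/h; taxi velocity = (63.640, 63.640) km/h.
Velocity of motorcycle relative to taxi = (-30.991, -101.368) − (63.640, 63.640) = (-94.631, -165.008) km/h.
Bearing = atan2(-94.63, -165.01) = 209.83° clockwise from north.

210°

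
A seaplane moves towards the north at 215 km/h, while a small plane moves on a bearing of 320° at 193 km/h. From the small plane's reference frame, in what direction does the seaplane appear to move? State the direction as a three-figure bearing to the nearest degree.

Taking east as x and north as y: seaplane velocity = (0.000, 215.000) km/h; small plane velocity = (-124.058, 147.847) km/h.
Velocity of seaplane relative to small plane = (0.000, 215.000) − (-124.058, 147.847) = (124.058, 67.153) km/h.
Bearing = atan2(124.06, 67.15) = 61.57° clockwise from north.

062°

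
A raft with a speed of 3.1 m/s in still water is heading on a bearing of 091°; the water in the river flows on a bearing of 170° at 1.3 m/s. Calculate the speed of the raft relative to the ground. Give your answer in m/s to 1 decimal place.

3.6 m/s

Taking east as x and north as y: velocity relative to the water = (3.100, -0.054) m/s; the water relative to ground = (0.226, -1.280) m/s.
Velocity relative to ground = (3.100, -0.054) + (0.226, -1.280) = (3.325, -1.334) m/s.
Speed = |(3.325, -1.334)| = 3.583 m/s.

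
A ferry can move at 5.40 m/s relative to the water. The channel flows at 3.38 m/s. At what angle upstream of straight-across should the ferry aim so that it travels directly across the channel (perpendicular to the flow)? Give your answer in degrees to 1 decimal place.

38.8°

To cancel the current, the upstream component of the ferry's velocity must equal the flow: 5.40 sin θ = 3.38.
sin θ = 3.38 / 5.40 = 0.6259.
θ = arcsin(0.6259) = 38.750°.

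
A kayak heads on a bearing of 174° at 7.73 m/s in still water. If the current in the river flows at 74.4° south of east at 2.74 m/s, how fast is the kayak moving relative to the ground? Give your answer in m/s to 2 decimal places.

10.44 m/s

Taking east as x and north as y: velocity relative to the water = (0.808, -7.688) m/s; the water relative to ground = (0.737, -2.639) m/s.
Velocity relative to ground = (0.808, -7.688) + (0.737, -2.639) = (1.545, -10.327) m/s.
Speed = |(1.545, -10.327)| = 10.442 m/s.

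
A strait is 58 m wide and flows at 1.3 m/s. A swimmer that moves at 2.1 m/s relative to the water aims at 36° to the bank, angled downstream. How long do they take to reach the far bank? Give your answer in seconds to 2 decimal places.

The component of the swimmer's velocity perpendicular to the bank is 2.1 × sin 36° = 1.234 m/s.
The current is parallel to the bank, so it does not affect the crossing time.
Time = 58 / 1.234 = 46.988 s.

46.99 s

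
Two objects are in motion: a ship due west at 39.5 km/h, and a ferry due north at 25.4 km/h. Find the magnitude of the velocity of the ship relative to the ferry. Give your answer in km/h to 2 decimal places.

Taking east as x and north as y: ship velocity = (-39.500, 0.000) km/h; ferry velocity = (0.000, 25.400) km/h.
Velocity of ship relative to ferry = (-39.500, 0.000) − (0.000, 25.400) = (-39.500, -25.400) km/h.
Magnitude = |(-39.500, -25.400)| = 46.962 km/h.

46.96 km/h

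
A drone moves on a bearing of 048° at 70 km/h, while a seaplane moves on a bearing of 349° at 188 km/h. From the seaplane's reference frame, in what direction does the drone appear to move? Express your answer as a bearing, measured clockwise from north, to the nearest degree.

Taking east as x and north as y: drone velocity = (52.020, 46.839) km/h; seaplane velocity = (-35.872, 184.546) km/h.
Velocity of drone relative to seaplane = (52.020, 46.839) − (-35.872, 184.546) = (87.892, -137.707) km/h.
Bearing = atan2(87.89, -137.71) = 147.45° clockwise from north.

147°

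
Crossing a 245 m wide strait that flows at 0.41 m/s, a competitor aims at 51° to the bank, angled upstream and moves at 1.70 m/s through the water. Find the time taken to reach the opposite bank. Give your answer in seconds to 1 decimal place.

185.4 s

The component of the competitor's velocity perpendicular to the bank is 1.70 × sin 51° = 1.321 m/s.
The flow acts along the bank and has no component across it.
Time = 245 / 1.321 = 185.445 s.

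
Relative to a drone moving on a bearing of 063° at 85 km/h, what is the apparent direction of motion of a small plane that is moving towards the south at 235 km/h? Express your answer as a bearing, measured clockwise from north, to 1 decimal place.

Taking east as x and north as y: small plane velocity = (0.000, -235.000) km/h; drone velocity = (75.736, 38.589) km/h.
Velocity of small plane relative to drone = (0.000, -235.000) − (75.736, 38.589) = (-75.736, -273.589) km/h.
Bearing = atan2(-75.74, -273.59) = 195.47° clockwise from north.

195.5°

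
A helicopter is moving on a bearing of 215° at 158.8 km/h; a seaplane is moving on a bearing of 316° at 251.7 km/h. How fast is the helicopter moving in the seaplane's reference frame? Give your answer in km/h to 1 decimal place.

322.2 km/h

Taking east as x and north as y: helicopter velocity = (-91.084, -130.081) km/h; seaplane velocity = (-174.846, 181.058) km/h.
Velocity of helicopter relative to seaplane = (-91.084, -130.081) − (-174.846, 181.058) = (83.762, -311.139) km/h.
Magnitude = |(83.762, -311.139)| = 322.217 km/h.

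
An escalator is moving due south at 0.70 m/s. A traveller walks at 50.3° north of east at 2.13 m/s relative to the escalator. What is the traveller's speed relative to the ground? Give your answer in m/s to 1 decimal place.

Taking east as x and north as y: escalator velocity = (0.000, -0.700) m/s; traveller velocity relative to escalator = (1.361, 1.639) m/s.
Velocity relative to ground = (0.000, -0.700) + (1.361, 1.639) = (1.361, 0.939) m/s.
Speed = |(1.361, 0.939)| = 1.653 m/s.

1.7 m/s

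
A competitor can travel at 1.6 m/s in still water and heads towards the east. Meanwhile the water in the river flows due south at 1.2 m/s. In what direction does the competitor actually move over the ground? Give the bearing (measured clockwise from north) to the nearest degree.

Taking east as x and north as y: velocity relative to the water = (1.600, 0.000) m/s; the water relative to ground = (0.000, -1.200) m/s.
Velocity relative to ground = (1.600, 0.000) + (0.000, -1.200) = (1.600, -1.200) m/s.
Bearing = atan2(1.60, -1.20) = 126.87° clockwise from north.

127°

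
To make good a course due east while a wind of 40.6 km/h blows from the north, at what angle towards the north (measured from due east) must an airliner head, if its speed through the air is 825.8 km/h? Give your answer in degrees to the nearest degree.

3°

The wind pushes perpendicular to the desired track; the heading must have a component into the wind equal to 40.6 km/h: 825.8 sin θ = 40.6.
sin θ = 0.0492, so θ = 2.818°.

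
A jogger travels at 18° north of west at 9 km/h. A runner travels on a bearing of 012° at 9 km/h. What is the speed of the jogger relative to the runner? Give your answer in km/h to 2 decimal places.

Taking east as x and north as y: jogger velocity = (-8.560, 2.781) km/h; runner velocity = (1.871, 8.803) km/h.
Velocity of jogger relative to runner = (-8.560, 2.781) − (1.871, 8.803) = (-10.431, -6.022) km/h.
Magnitude = |(-10.431, -6.022)| = 12.044 km/h.

12.04 km/h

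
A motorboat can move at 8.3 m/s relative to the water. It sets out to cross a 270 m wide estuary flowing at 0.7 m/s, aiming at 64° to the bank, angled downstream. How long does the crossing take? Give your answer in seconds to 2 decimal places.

36.19 s

The component of the motorboat's velocity perpendicular to the bank is 8.3 × sin 64° = 7.460 m/s.
The current is parallel to the bank, so it does not affect the crossing time.
Time = 270 / 7.460 = 36.193 s.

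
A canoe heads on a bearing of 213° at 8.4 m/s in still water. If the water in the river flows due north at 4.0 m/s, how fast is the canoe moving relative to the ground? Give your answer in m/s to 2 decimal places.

Taking east as x and north as y: velocity relative to the water = (-4.575, -7.045) m/s; the water relative to ground = (0.000, 4.000) m/s.
Velocity relative to ground = (-4.575, -7.045) + (0.000, 4.000) = (-4.575, -3.045) m/s.
Speed = |(-4.575, -3.045)| = 5.496 m/s.

5.50 m/s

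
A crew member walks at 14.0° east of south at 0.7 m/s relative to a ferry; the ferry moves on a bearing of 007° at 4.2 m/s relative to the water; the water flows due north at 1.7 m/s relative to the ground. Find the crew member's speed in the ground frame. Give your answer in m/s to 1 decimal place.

5.2 m/s

In east/north components (m/s): crew member relative to ferry = (0.169, -0.679); ferry relative to water = (0.512, 4.169); water relative to ground = (0.000, 1.700).
Sum = (0.681, 5.189) m/s.
Speed = |(0.681, 5.189)| = 5.234 m/s.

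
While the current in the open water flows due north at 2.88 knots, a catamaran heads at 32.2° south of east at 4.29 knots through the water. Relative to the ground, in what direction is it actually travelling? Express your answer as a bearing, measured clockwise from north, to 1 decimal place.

080.7°

Taking east as x and north as y: velocity relative to the water = (3.630, -2.286) knots; the water relative to ground = (0.000, 2.880) knots.
Velocity relative to ground = (3.630, -2.286) + (0.000, 2.880) = (3.630, 0.594) knots.
Bearing = atan2(3.63, 0.59) = 80.71° clockwise from north.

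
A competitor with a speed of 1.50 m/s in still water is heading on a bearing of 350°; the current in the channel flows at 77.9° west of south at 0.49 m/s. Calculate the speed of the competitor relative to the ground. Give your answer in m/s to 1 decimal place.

1.6 m/s

Taking east as x and north as y: velocity relative to the water = (-0.260, 1.477) m/s; the water relative to ground = (-0.479, -0.103) m/s.
Velocity relative to ground = (-0.260, 1.477) + (-0.479, -0.103) = (-0.740, 1.374) m/s.
Speed = |(-0.740, 1.374)| = 1.561 m/s.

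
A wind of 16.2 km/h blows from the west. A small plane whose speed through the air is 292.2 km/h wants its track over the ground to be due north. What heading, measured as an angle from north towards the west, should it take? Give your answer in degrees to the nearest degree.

The wind pushes perpendicular to the desired track; the heading must have a component into the wind equal to 16.2 km/h: 292.2 sin θ = 16.2.
sin θ = 0.0554, so θ = 3.178°.

3°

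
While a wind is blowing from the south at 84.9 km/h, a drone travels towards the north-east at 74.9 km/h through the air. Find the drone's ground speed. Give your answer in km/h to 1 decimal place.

147.7 km/h

Taking east as x and north as y: velocity relative to the air = (52.962, 52.962) km/h; the air relative to ground = (0.000, 84.900) km/h.
Velocity relative to ground = (52.962, 52.962) + (0.000, 84.900) = (52.962, 137.862) km/h.
Speed = |(52.962, 137.862)| = 147.686 km/h.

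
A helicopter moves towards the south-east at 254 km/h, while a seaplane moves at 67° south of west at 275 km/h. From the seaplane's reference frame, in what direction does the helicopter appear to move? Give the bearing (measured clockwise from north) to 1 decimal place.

075.6°

Taking east as x and north as y: helicopter velocity = (179.605, -179.605) km/h; seaplane velocity = (-107.451, -253.139) km/h.
Velocity of helicopter relative to seaplane = (179.605, -179.605) − (-107.451, -253.139) = (287.056, 73.534) km/h.
Bearing = atan2(287.06, 73.53) = 75.63° clockwise from north.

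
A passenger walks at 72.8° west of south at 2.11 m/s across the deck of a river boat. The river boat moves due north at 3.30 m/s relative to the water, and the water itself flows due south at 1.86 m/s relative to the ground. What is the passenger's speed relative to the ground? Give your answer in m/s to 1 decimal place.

2.2 m/s

In east/north components (m/s): passenger relative to river boat = (-2.016, -0.624); river boat relative to water = (0.000, 3.300); water relative to ground = (0.000, -1.860).
Sum = (-2.016, 0.816) m/s.
Speed = |(-2.016, 0.816)| = 2.175 m/s.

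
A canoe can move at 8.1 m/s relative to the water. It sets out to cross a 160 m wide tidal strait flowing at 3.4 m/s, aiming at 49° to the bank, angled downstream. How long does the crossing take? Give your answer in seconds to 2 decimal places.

The component of the canoe's velocity perpendicular to the bank is 8.1 × sin 49° = 6.113 m/s.
The current is parallel to the bank, so it does not affect the crossing time.
Time = 160 / 6.113 = 26.173 s.

26.17 s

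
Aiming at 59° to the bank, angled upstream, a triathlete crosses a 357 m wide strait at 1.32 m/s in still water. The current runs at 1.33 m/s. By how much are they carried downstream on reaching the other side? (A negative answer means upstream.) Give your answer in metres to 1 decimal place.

205.1 m

Perpendicular speed = 1.131 m/s; crossing time = 357 / 1.131 = 315.521 s.
Net downstream speed = 0.650 m/s.
Drift = 0.650 × 315.521 = 205.136 m (downstream).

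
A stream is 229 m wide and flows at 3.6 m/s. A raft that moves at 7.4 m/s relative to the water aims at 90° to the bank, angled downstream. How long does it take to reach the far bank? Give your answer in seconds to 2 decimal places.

30.95 s

The component of the raft's velocity perpendicular to the bank is 7.4 m/s.
The current is parallel to the bank, so it does not affect the crossing time.
Time = 229 / 7.400 = 30.946 s.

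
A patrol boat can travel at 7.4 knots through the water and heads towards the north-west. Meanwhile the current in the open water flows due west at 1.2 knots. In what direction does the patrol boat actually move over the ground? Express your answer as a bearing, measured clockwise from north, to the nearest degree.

309°

Taking east as x and north as y: velocity relative to the water = (-5.233, 5.233) knots; the water relative to ground = (-1.200, 0.000) knots.
Velocity relative to ground = (-5.233, 5.233) + (-1.200, 0.000) = (-6.433, 5.233) knots.
Bearing = atan2(-6.43, 5.23) = 309.13° clockwise from north.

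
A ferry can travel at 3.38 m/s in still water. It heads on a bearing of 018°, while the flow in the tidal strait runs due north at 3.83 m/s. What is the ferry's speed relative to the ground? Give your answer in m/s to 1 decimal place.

Taking east as x and north as y: velocity relative to the water = (1.044, 3.215) m/s; the water relative to ground = (0.000, 3.830) m/s.
Velocity relative to ground = (1.044, 3.215) + (0.000, 3.830) = (1.044, 7.045) m/s.
Speed = |(1.044, 7.045)| = 7.122 m/s.

7.1 m/s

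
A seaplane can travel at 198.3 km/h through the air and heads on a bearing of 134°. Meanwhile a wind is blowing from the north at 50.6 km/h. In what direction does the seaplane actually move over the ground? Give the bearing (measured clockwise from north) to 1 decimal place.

Taking east as x and north as y: velocity relative to the air = (142.645, -137.751) km/h; the air relative to ground = (0.000, -50.600) km/h.
Velocity relative to ground = (142.645, -137.751) + (0.000, -50.600) = (142.645, -188.351) km/h.
Bearing = atan2(142.65, -188.35) = 142.86° clockwise from north.

142.9°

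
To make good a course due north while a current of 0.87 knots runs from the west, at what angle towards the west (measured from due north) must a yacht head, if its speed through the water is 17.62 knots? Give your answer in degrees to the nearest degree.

3°

The current pushes perpendicular to the desired track; the heading must have a component into the current equal to 0.87 knots: 17.62 sin θ = 0.87.
sin θ = 0.0494, so θ = 2.830°.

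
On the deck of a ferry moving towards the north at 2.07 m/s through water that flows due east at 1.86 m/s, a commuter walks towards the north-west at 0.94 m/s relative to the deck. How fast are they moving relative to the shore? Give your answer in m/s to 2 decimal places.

2.98 m/s

In east/north components (m/s): commuter relative to ferry = (-0.665, 0.665); ferry relative to water = (0.000, 2.070); water relative to ground = (1.860, 0.000).
Sum = (1.195, 2.735) m/s.
Speed = |(1.195, 2.735)| = 2.985 m/s.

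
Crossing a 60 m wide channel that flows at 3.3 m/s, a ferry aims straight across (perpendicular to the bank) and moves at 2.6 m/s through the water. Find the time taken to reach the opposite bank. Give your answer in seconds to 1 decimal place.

The component of the ferry's velocity perpendicular to the bank is 2.6 m/s.
The flow acts along the bank and has no component across it.
Time = 60 / 2.600 = 23.077 s.

23.1 s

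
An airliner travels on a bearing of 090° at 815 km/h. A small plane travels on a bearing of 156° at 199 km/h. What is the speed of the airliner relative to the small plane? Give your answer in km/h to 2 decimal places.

Taking east as x and north as y: airliner velocity = (815.000, 0.000) km/h; small plane velocity = (80.941, -181.796) km/h.
Velocity of airliner relative to small plane = (815.000, 0.000) − (80.941, -181.796) = (734.059, 181.796) km/h.
Magnitude = |(734.059, 181.796)| = 756.236 km/h.

756.24 km/h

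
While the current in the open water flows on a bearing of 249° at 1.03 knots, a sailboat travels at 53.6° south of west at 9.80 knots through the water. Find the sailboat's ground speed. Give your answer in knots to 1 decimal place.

Taking east as x and north as y: velocity relative to the water = (-5.816, -7.888) knots; the water relative to ground = (-0.962, -0.369) knots.
Velocity relative to ground = (-5.816, -7.888) + (-0.962, -0.369) = (-6.777, -8.257) knots.
Speed = |(-6.777, -8.257)| = 10.682 knots.

10.7 knots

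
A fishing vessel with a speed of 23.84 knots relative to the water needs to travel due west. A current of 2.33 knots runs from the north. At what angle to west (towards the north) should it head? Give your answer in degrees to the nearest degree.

6°

The current pushes perpendicular to the desired track; the heading must have a component into the current equal to 2.33 knots: 23.84 sin θ = 2.33.
sin θ = 0.0977, so θ = 5.609°.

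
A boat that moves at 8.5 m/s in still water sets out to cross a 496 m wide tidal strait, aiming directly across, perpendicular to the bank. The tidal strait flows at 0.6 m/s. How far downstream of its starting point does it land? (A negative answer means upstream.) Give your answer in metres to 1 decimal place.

35.0 m

Perpendicular speed = 8.500 m/s; crossing time = 496 / 8.500 = 58.353 s.
Net downstream speed = 0.600 m/s.
Drift = 0.600 × 58.353 = 35.012 m (downstream).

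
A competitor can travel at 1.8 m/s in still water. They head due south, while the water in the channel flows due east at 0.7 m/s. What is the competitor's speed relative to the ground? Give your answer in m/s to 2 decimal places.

Taking east as x and north as y: velocity relative to the water = (0.000, -1.800) m/s; the water relative to ground = (0.700, 0.000) m/s.
Velocity relative to ground = (0.000, -1.800) + (0.700, 0.000) = (0.700, -1.800) m/s.
Speed = |(0.700, -1.800)| = 1.931 m/s.

1.93 m/s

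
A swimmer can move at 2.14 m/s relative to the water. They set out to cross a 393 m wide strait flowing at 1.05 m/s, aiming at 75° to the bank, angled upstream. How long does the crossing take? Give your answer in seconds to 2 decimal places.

The component of the swimmer's velocity perpendicular to the bank is 2.14 × sin 75° = 2.067 m/s.
The current is parallel to the bank, so it does not affect the crossing time.
Time = 393 / 2.067 = 190.123 s.

190.12 s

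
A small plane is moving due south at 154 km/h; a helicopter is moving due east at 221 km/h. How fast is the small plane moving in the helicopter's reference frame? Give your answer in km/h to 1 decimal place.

269.4 km/h

Taking east as x and north as y: small plane velocity = (0.000, -154.000) km/h; helicopter velocity = (221.000, 0.000) km/h.
Velocity of small plane relative to helicopter = (0.000, -154.000) − (221.000, 0.000) = (-221.000, -154.000) km/h.
Magnitude = |(-221.000, -154.000)| = 269.364 km/h.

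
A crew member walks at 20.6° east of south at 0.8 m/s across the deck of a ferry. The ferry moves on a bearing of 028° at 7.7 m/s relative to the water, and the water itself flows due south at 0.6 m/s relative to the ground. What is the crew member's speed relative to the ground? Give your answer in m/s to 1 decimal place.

6.7 m/s

In east/north components (m/s): crew member relative to ferry = (0.281, -0.749); ferry relative to water = (3.615, 6.799); water relative to ground = (0.000, -0.600).
Sum = (3.896, 5.450) m/s.
Speed = |(3.896, 5.450)| = 6.699 m/s.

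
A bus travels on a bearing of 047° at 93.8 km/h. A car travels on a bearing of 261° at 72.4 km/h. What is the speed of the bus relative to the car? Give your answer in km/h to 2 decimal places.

Taking east as x and north as y: bus velocity = (68.601, 63.971) km/h; car velocity = (-71.509, -11.326) km/h.
Velocity of bus relative to car = (68.601, 63.971) − (-71.509, -11.326) = (140.110, 75.297) km/h.
Magnitude = |(140.110, 75.297)| = 159.061 km/h.

159.06 km/h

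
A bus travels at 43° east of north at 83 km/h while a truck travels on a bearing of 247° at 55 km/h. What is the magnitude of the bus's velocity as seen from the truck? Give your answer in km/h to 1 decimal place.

Taking east as x and north as y: bus velocity = (56.606, 60.702) km/h; truck velocity = (-50.628, -21.490) km/h.
Velocity of bus relative to truck = (56.606, 60.702) − (-50.628, -21.490) = (107.234, 82.193) km/h.
Magnitude = |(107.234, 82.193)| = 135.110 km/h.

135.1 km/h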